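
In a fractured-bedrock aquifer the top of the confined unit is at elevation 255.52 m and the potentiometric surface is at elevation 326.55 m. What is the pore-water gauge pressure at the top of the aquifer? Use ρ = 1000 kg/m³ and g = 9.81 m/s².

P ≈ 697 kPa

Pressure head at the aquifer top: ψ = h − z = 326.55 − 255.52 = 71.03 m.
P = ρgψ = 1000 × 9.81 × 71.03 = 696804 Pa ≈ 697 kPa.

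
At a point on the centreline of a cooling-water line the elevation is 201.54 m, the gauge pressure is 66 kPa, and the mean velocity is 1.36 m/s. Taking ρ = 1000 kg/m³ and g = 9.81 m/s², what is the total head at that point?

h ≈ 208.36 m

Pressure head ψ = P/(ρg) = 66×1000 / (1000 × 9.81) = 6.73 m.
Velocity head = v²/(2g) = 1.36² / (2 × 9.81) = 0.094 m.
h = z + ψ + v²/(2g) = 201.54 + 6.73 + 0.094 = 208.36 m.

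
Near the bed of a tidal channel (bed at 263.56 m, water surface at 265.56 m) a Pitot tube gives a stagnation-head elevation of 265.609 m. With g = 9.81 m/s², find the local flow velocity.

Near the bed, under hydrostatic conditions, the piezometric head (z + ψ) equals the free-surface elevation, 265.56 m.
Velocity head = total − piezometric = 265.609 − 265.56 = 0.049 m.
v = √(2g·h_v) = √(2 × 9.81 × 0.049) = 0.980 m/s.

v ≈ 0.980 m/s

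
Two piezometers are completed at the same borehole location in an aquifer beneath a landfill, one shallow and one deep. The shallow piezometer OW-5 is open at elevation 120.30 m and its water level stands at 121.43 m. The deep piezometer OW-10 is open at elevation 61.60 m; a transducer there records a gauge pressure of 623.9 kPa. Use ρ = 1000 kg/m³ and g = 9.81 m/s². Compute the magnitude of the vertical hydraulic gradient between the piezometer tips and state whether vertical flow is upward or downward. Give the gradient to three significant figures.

|i_v| ≈ 0.0642; vertical flow is upward

Total head at OW-5: h = 121.43 m (water level in the standpipe).
Pressure head at OW-10: ψ = P/(ρg) = 623.9×1000 / (1000 × 9.81) = 63.60 m.
Total head at OW-10: h = z + ψ = 61.60 + 63.60 = 125.20 m.
Δh = h(OW-5) − h(OW-10) = 121.43 − 125.20 = -3.77 m.
Vertical separation Δz = 120.30 − 61.60 = 58.70 m.
|i_v| = |Δh| / Δz = 3.77 / 58.70 = 0.0642.
Head is higher in the deep piezometer, so vertical flow is upward (discharge condition).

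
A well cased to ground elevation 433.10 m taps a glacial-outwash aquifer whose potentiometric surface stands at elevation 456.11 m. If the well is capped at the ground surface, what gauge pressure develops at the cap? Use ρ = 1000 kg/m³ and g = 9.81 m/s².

P ≈ 226 kPa

Head above the cap: Δh = 456.11 − 433.10 = 23.01 m.
P = ρgΔh = 1000 × 9.81 × 23.01 = 225728 Pa ≈ 226 kPa.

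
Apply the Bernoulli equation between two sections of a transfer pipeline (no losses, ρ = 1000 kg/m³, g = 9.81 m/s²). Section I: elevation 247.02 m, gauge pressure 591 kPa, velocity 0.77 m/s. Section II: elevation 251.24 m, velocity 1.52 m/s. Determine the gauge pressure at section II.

Pressure head at I: ψ₁ = P₁/(ρg) = 591×1000 / (1000 × 9.81) = 60.24 m.
Velocity heads: v₁²/2g = 0.77²/19.62 = 0.030 m; v₂²/2g = 1.52²/19.62 = 0.118 m.
Total head H = z₁ + ψ₁ + v₁²/2g = 247.02 + 60.24 + 0.030 = 307.29 m.
ψ₂ = H − z₂ − v₂²/2g = 307.29 − 251.24 − 0.118 = 55.93 m.
P₂ = ρgψ₂ = 1000 × 9.81 × 55.93 ≈ 549 kPa.

P₂ ≈ 549 kPa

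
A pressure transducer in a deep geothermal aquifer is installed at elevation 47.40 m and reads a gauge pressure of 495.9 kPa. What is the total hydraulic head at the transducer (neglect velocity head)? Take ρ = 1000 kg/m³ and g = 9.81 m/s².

h ≈ 97.95 m

ψ = P/(ρg) = 495.9×1000 / (1000 × 9.81) = 50.55 m.
h = z + ψ = 47.40 + 50.55 = 97.95 m.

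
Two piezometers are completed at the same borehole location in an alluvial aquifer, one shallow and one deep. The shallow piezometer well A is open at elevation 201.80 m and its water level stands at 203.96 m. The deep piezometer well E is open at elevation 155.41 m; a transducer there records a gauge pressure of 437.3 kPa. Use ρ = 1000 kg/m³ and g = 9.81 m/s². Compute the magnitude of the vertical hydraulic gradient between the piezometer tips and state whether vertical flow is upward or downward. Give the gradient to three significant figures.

|i_v| ≈ 0.0856; vertical flow is downward

Total head at well A: h = 203.96 m (water level in the standpipe).
Pressure head at well E: ψ = P/(ρg) = 437.3×1000 / (1000 × 9.81) = 44.58 m.
Total head at well E: h = z + ψ = 155.41 + 44.58 = 199.99 m.
Δh = h(well A) − h(well E) = 203.96 − 199.99 = 3.97 m.
Vertical separation Δz = 201.80 − 155.41 = 46.39 m.
|i_v| = |Δh| / Δz = 3.97 / 46.39 = 0.0856.
Head is higher in the shallow piezometer, so vertical flow is downward (recharge condition).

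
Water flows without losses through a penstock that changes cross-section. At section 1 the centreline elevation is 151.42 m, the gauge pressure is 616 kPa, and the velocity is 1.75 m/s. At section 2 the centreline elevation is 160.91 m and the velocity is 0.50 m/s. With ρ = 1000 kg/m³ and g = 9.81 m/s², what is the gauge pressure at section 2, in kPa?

P₂ ≈ 524 kPa

Pressure head at 1: ψ₁ = P₁/(ρg) = 616×1000 / (1000 × 9.81) = 62.79 m.
Velocity heads: v₁²/2g = 1.75²/19.62 = 0.156 m; v₂²/2g = 0.50²/19.62 = 0.013 m.
Total head H = z₁ + ψ₁ + v₁²/2g = 151.42 + 62.79 + 0.156 = 214.37 m.
ψ₂ = H − z₂ − v₂²/2g = 214.37 − 160.91 − 0.013 = 53.45 m.
P₂ = ρgψ₂ = 1000 × 9.81 × 53.45 ≈ 524 kPa.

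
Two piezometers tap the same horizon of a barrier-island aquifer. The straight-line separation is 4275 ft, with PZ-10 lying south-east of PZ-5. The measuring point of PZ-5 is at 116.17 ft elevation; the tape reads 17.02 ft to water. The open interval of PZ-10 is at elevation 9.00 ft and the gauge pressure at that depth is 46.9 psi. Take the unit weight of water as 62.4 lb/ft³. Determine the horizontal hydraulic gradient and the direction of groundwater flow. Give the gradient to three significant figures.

i ≈ 0.00423; groundwater flows toward the north-west

Total head at PZ-5: h = 116.17 − 17.02 = 99.15 ft.
Pressure head at PZ-10: ψ = 144·P/γ = 144 × 46.9 / 62.4 = 108.23 ft.
Total head at PZ-10: h = z + ψ = 9.00 + 108.23 = 117.23 ft.
Head difference: h(PZ-5) − h(PZ-10) = 99.15 − 117.23 = -18.08 ft.
Hydraulic gradient: i = |Δh| / L = 18.08 / 4275 = 0.00423.
Flow is from higher to lower head: from PZ-10 toward PZ-5, i.e. toward the north-west.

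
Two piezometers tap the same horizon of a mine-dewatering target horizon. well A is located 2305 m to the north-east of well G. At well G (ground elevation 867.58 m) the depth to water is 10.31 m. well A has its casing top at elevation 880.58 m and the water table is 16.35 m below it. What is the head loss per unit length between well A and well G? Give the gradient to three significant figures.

Total head at well G: h = 867.58 − 10.31 = 857.27 m.
Total head at well A: h = 880.58 − 16.35 = 864.23 m.
Head difference: h(well G) − h(well A) = 857.27 − 864.23 = -6.96 m.
Hydraulic gradient: i = |Δh| / L = 6.96 / 2305 = 0.00302.

i ≈ 0.00302 m/m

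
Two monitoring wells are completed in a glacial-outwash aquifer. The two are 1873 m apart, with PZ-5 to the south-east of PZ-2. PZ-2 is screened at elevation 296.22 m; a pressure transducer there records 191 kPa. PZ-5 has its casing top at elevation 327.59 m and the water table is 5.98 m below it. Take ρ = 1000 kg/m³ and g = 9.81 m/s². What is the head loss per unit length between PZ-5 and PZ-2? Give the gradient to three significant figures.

Pressure head at PZ-2: ψ = P/(ρg) = 191×1000 / (1000 × 9.81) = 19.47 m.
Total head at PZ-2: h = z + ψ = 296.22 + 19.47 = 315.69 m.
Total head at PZ-5: h = 327.59 − 5.98 = 321.61 m.
Head difference: h(PZ-2) − h(PZ-5) = 315.69 − 321.61 = -5.92 m.
Hydraulic gradient: i = |Δh| / L = 5.92 / 1873 = 0.00316.

i ≈ 0.00316 m/m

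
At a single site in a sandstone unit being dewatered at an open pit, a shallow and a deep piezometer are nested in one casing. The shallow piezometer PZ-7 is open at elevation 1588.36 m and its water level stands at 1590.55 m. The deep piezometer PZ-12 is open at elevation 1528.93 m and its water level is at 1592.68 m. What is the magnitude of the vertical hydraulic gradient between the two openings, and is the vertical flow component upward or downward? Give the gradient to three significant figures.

Total head at PZ-7: h = 1590.55 m (water level in the standpipe).
Total head at PZ-12: h = 1592.68 m.
Δh = h(PZ-7) − h(PZ-12) = 1590.55 − 1592.68 = -2.13 m.
Vertical separation Δz = 1588.36 − 1528.93 = 59.43 m.
|i_v| = |Δh| / Δz = 2.13 / 59.43 = 0.0358.
Head is higher in the deep piezometer, so vertical flow is upward (discharge condition).

|i_v| ≈ 0.0358; vertical flow is upward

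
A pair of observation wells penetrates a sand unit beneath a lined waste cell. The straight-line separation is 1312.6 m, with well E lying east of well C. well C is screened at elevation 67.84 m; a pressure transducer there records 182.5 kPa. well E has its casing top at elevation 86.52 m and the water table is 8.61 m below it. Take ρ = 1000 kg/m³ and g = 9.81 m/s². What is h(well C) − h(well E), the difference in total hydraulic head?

Pressure head at well C: ψ = P/(ρg) = 182.5×1000 / (1000 × 9.81) = 18.60 m.
Total head at well C: h = z + ψ = 67.84 + 18.60 = 86.44 m.
Total head at well E: h = 86.52 − 8.61 = 77.91 m.
Head difference: h(well C) − h(well E) = 86.44 − 77.91 = 8.53 m.

Δh ≈ 8.53 m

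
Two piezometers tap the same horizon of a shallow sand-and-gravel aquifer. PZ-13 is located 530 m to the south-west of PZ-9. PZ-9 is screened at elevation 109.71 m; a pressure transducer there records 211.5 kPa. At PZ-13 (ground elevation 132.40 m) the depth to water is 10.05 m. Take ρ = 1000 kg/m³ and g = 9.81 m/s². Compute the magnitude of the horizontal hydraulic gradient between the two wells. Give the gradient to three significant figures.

i ≈ 0.0168

Pressure head at PZ-9: ψ = P/(ρg) = 211.5×1000 / (1000 × 9.81) = 21.56 m.
Total head at PZ-9: h = z + ψ = 109.71 + 21.56 = 131.27 m.
Total head at PZ-13: h = 132.40 − 10.05 = 122.35 m.
Head difference: h(PZ-9) − h(PZ-13) = 131.27 − 122.35 = 8.92 m.
Hydraulic gradient: i = |Δh| / L = 8.92 / 530 = 0.0168.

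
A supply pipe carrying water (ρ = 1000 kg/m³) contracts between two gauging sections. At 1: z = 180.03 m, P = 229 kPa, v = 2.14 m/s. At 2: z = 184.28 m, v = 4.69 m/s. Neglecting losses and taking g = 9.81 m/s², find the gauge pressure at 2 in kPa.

P₂ ≈ 179 kPa

Pressure head at 1: ψ₁ = P₁/(ρg) = 229×1000 / (1000 × 9.81) = 23.34 m.
Velocity heads: v₁²/2g = 2.14²/19.62 = 0.233 m; v₂²/2g = 4.69²/19.62 = 1.121 m.
Total head H = z₁ + ψ₁ + v₁²/2g = 180.03 + 23.34 + 0.233 = 203.60 m.
ψ₂ = H − z₂ − v₂²/2g = 203.60 − 184.28 − 1.121 = 18.20 m.
P₂ = ρgψ₂ = 1000 × 9.81 × 18.20 ≈ 179 kPa.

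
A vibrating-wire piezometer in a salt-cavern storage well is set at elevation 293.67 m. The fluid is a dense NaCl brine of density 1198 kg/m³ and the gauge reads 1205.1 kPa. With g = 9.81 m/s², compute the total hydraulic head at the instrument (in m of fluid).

ψ = P/(ρg) = 1205.1×1000 / (1198 × 9.81) = 102.54 m.
h = z + ψ = 293.67 + 102.54 = 396.21 m.

h ≈ 396.21 m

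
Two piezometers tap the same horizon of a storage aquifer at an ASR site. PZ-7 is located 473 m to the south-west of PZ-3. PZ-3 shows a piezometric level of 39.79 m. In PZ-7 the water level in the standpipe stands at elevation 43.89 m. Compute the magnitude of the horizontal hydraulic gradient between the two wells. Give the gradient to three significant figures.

i ≈ 0.00867

Total head at PZ-3: h = 39.79 m (water level in the piezometer is the total head).
Total head at PZ-7: h = 43.89 m (water level in the piezometer is the total head).
Head difference: h(PZ-3) − h(PZ-7) = 39.79 − 43.89 = -4.10 m.
Hydraulic gradient: i = |Δh| / L = 4.10 / 473 = 0.00867.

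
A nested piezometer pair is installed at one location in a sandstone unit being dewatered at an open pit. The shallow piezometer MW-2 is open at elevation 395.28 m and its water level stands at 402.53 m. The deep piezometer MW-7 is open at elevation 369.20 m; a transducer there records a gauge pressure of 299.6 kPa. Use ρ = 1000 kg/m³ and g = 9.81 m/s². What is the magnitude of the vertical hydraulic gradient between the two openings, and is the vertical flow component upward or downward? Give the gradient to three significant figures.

|i_v| ≈ 0.107; vertical flow is downward

Total head at MW-2: h = 402.53 m (water level in the standpipe).
Pressure head at MW-7: ψ = P/(ρg) = 299.6×1000 / (1000 × 9.81) = 30.54 m.
Total head at MW-7: h = z + ψ = 369.20 + 30.54 = 399.74 m.
Δh = h(MW-2) − h(MW-7) = 402.53 − 399.74 = 2.79 m.
Vertical separation Δz = 395.28 − 369.20 = 26.08 m.
|i_v| = |Δh| / Δz = 2.79 / 26.08 = 0.107.
Head is higher in the shallow piezometer, so vertical flow is downward (recharge condition).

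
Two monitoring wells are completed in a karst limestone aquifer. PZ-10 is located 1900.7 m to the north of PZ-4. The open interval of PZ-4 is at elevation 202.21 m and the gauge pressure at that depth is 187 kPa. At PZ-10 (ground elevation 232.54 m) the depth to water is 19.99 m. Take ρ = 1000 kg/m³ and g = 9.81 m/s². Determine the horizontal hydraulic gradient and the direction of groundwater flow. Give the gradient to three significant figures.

Pressure head at PZ-4: ψ = P/(ρg) = 187×1000 / (1000 × 9.81) = 19.06 m.
Total head at PZ-4: h = z + ψ = 202.21 + 19.06 = 221.27 m.
Total head at PZ-10: h = 232.54 − 19.99 = 212.55 m.
Head difference: h(PZ-4) − h(PZ-10) = 221.27 − 212.55 = 8.72 m.
Hydraulic gradient: i = |Δh| / L = 8.72 / 1900.7 = 0.00459.
Flow is from higher to lower head: from PZ-4 toward PZ-10, i.e. toward the north.

i ≈ 0.00459; groundwater flows toward the north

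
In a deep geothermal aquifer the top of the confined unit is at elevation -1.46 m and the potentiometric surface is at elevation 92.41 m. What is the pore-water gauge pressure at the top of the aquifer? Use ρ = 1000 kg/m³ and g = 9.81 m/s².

P ≈ 921 kPa

Pressure head at the aquifer top: ψ = h − z = 92.41 − (-1.46) = 93.87 m.
P = ρgψ = 1000 × 9.81 × 93.87 = 920865 Pa ≈ 921 kPa.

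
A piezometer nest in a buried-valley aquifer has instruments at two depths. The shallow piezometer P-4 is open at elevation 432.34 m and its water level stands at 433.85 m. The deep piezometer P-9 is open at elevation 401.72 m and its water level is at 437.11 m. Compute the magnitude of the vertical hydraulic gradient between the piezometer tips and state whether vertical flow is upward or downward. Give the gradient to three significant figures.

|i_v| ≈ 0.106; vertical flow is upward

Total head at P-4: h = 433.85 m (water level in the standpipe).
Total head at P-9: h = 437.11 m.
Δh = h(P-4) − h(P-9) = 433.85 − 437.11 = -3.26 m.
Vertical separation Δz = 432.34 − 401.72 = 30.62 m.
|i_v| = |Δh| / Δz = 3.26 / 30.62 = 0.106.
Head is higher in the deep piezometer, so vertical flow is upward (discharge condition).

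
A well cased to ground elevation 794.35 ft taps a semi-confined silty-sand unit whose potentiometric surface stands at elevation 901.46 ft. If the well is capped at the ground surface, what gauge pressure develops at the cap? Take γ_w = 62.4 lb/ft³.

Head above the cap: Δh = 901.46 − 794.35 = 107.11 ft.
P = γΔh/144 = 62.4 × 107.11 / 144 = 46.4 psi.

P ≈ 46.4 psi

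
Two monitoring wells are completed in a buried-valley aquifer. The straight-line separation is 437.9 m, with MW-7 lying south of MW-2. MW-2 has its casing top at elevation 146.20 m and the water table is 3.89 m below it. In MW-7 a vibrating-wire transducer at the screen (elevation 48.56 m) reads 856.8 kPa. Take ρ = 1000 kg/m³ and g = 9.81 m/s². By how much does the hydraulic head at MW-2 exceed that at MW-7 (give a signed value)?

Total head at MW-2: h = 146.20 − 3.89 = 142.31 m.
Pressure head at MW-7: ψ = P/(ρg) = 856.8×1000 / (1000 × 9.81) = 87.34 m.
Total head at MW-7: h = z + ψ = 48.56 + 87.34 = 135.90 m.
Head difference: h(MW-2) − h(MW-7) = 142.31 − 135.90 = 6.41 m.

Δh ≈ 6.41 m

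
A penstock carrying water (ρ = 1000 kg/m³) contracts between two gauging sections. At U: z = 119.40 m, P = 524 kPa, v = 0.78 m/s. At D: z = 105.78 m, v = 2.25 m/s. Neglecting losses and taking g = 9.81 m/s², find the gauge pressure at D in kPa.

P₂ ≈ 655 kPa

Pressure head at U: ψ₁ = P₁/(ρg) = 524×1000 / (1000 × 9.81) = 53.41 m.
Velocity heads: v₁²/2g = 0.78²/19.62 = 0.031 m; v₂²/2g = 2.25²/19.62 = 0.258 m.
Total head H = z₁ + ψ₁ + v₁²/2g = 119.40 + 53.41 + 0.031 = 172.84 m.
ψ₂ = H − z₂ − v₂²/2g = 172.84 − 105.78 − 0.258 = 66.80 m.
P₂ = ρgψ₂ = 1000 × 9.81 × 66.80 ≈ 655 kPa.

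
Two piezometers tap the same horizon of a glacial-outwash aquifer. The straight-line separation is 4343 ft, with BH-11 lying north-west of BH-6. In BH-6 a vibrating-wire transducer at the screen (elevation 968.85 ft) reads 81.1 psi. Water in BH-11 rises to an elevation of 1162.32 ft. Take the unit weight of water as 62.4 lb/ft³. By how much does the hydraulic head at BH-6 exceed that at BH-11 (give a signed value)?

Pressure head at BH-6: ψ = 144·P/γ = 144 × 81.1 / 62.4 = 187.15 ft.
Total head at BH-6: h = z + ψ = 968.85 + 187.15 = 1156.00 ft.
Total head at BH-11: h = 1162.32 ft (water level in the piezometer is the total head).
Head difference: h(BH-6) − h(BH-11) = 1156.00 − 1162.32 = -6.32 ft.

Δh ≈ -6.32 ft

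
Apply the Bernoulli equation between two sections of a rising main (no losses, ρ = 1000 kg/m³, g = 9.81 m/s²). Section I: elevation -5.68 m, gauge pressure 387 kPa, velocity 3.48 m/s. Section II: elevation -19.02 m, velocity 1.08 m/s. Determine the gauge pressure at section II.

Pressure head at I: ψ₁ = P₁/(ρg) = 387×1000 / (1000 × 9.81) = 39.45 m.
Velocity heads: v₁²/2g = 3.48²/19.62 = 0.617 m; v₂²/2g = 1.08²/19.62 = 0.059 m.
Total head H = z₁ + ψ₁ + v₁²/2g = -5.68 + 39.45 + 0.617 = 34.39 m.
ψ₂ = H − z₂ − v₂²/2g = 34.39 − (-19.02) − 0.059 = 53.35 m.
P₂ = ρgψ₂ = 1000 × 9.81 × 53.35 ≈ 523 kPa.

P₂ ≈ 523 kPa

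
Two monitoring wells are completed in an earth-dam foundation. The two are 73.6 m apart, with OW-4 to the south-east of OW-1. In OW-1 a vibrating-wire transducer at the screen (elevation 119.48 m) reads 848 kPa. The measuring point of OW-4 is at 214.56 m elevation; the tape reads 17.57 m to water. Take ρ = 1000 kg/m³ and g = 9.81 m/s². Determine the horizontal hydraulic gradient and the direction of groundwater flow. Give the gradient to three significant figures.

Pressure head at OW-1: ψ = P/(ρg) = 848×1000 / (1000 × 9.81) = 86.44 m.
Total head at OW-1: h = z + ψ = 119.48 + 86.44 = 205.92 m.
Total head at OW-4: h = 214.56 − 17.57 = 196.99 m.
Head difference: h(OW-1) − h(OW-4) = 205.92 − 196.99 = 8.93 m.
Hydraulic gradient: i = |Δh| / L = 8.93 / 73.6 = 0.121.
Flow is from higher to lower head: from OW-1 toward OW-4, i.e. toward the south-east.

i ≈ 0.121; groundwater flows toward the south-east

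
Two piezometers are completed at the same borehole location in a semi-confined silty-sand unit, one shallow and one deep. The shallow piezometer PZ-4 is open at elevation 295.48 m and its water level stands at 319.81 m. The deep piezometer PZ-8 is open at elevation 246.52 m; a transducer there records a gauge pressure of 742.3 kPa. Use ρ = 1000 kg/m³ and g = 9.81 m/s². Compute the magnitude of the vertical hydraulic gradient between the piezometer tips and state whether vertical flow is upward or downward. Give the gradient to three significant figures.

Total head at PZ-4: h = 319.81 m (water level in the standpipe).
Pressure head at PZ-8: ψ = P/(ρg) = 742.3×1000 / (1000 × 9.81) = 75.67 m.
Total head at PZ-8: h = z + ψ = 246.52 + 75.67 = 322.19 m.
Δh = h(PZ-4) − h(PZ-8) = 319.81 − 322.19 = -2.38 m.
Vertical separation Δz = 295.48 − 246.52 = 48.96 m.
|i_v| = |Δh| / Δz = 2.38 / 48.96 = 0.0486.
Head is higher in the deep piezometer, so vertical flow is upward (discharge condition).

|i_v| ≈ 0.0486; vertical flow is upward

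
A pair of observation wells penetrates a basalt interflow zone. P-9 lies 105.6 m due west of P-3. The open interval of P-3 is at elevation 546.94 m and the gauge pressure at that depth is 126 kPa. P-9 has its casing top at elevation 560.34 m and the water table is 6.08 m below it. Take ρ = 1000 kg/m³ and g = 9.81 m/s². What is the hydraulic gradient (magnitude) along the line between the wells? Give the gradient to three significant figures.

Pressure head at P-3: ψ = P/(ρg) = 126×1000 / (1000 × 9.81) = 12.84 m.
Total head at P-3: h = z + ψ = 546.94 + 12.84 = 559.78 m.
Total head at P-9: h = 560.34 − 6.08 = 554.26 m.
Head difference: h(P-3) − h(P-9) = 559.78 − 554.26 = 5.52 m.
Hydraulic gradient: i = |Δh| / L = 5.52 / 105.6 = 0.0523.

i ≈ 0.0523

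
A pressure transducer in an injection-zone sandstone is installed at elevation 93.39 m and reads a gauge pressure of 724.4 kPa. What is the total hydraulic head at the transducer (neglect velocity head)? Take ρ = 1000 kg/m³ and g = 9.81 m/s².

h ≈ 167.23 m

ψ = P/(ρg) = 724.4×1000 / (1000 × 9.81) = 73.84 m.
h = z + ψ = 93.39 + 73.84 = 167.23 m.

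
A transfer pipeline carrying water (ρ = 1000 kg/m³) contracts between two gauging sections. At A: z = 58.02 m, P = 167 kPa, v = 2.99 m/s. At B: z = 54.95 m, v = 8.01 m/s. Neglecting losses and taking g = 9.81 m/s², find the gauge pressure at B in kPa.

Pressure head at A: ψ₁ = P₁/(ρg) = 167×1000 / (1000 × 9.81) = 17.02 m.
Velocity heads: v₁²/2g = 2.99²/19.62 = 0.456 m; v₂²/2g = 8.01²/19.62 = 3.270 m.
Total head H = z₁ + ψ₁ + v₁²/2g = 58.02 + 17.02 + 0.456 = 75.50 m.
ψ₂ = H − z₂ − v₂²/2g = 75.50 − 54.95 − 3.270 = 17.28 m.
P₂ = ρgψ₂ = 1000 × 9.81 × 17.28 ≈ 170 kPa.

P₂ ≈ 170 kPa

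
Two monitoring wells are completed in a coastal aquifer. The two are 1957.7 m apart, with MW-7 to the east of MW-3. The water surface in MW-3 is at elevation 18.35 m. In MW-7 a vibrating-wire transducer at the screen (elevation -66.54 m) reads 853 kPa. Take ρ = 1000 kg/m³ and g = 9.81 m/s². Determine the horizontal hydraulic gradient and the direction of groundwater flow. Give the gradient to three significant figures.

Total head at MW-3: h = 18.35 m (water level in the piezometer is the total head).
Pressure head at MW-7: ψ = P/(ρg) = 853×1000 / (1000 × 9.81) = 86.95 m.
Total head at MW-7: h = z + ψ = -66.54 + 86.95 = 20.41 m.
Head difference: h(MW-3) − h(MW-7) = 18.35 − 20.41 = -2.06 m.
Hydraulic gradient: i = |Δh| / L = 2.06 / 1957.7 = 0.00105.
Flow is from higher to lower head: from MW-7 toward MW-3, i.e. toward the west.

i ≈ 0.00105; groundwater flows toward the west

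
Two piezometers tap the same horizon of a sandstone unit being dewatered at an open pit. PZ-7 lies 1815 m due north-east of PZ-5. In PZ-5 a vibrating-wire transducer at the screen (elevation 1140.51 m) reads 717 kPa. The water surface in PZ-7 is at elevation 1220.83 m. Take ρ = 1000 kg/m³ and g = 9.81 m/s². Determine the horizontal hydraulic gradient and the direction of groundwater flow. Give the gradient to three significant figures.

i ≈ 0.00398; groundwater flows toward the south-west

Pressure head at PZ-5: ψ = P/(ρg) = 717×1000 / (1000 × 9.81) = 73.09 m.
Total head at PZ-5: h = z + ψ = 1140.51 + 73.09 = 1213.60 m.
Total head at PZ-7: h = 1220.83 m (water level in the piezometer is the total head).
Head difference: h(PZ-5) − h(PZ-7) = 1213.60 − 1220.83 = -7.23 m.
Hydraulic gradient: i = |Δh| / L = 7.23 / 1815 = 0.00398.
Flow is from higher to lower head: from PZ-7 toward PZ-5, i.e. toward the south-west.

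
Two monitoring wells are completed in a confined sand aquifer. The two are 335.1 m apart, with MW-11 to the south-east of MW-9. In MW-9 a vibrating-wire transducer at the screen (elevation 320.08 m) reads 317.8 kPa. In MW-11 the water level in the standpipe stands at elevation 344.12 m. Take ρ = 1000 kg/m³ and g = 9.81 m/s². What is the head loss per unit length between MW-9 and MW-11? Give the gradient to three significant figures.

Pressure head at MW-9: ψ = P/(ρg) = 317.8×1000 / (1000 × 9.81) = 32.40 m.
Total head at MW-9: h = z + ψ = 320.08 + 32.40 = 352.48 m.
Total head at MW-11: h = 344.12 m (water level in the piezometer is the total head).
Head difference: h(MW-9) − h(MW-11) = 352.48 − 344.12 = 8.36 m.
Hydraulic gradient: i = |Δh| / L = 8.36 / 335.1 = 0.0249.

i ≈ 0.0249 m/m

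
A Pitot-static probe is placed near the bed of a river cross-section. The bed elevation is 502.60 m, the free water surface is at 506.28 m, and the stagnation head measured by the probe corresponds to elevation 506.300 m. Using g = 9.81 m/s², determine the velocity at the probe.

v ≈ 0.626 m/s

Near the bed, under hydrostatic conditions, the piezometric head (z + ψ) equals the free-surface elevation, 506.28 m.
Velocity head = total − piezometric = 506.300 − 506.28 = 0.020 m.
v = √(2g·h_v) = √(2 × 9.81 × 0.020) = 0.626 m/s.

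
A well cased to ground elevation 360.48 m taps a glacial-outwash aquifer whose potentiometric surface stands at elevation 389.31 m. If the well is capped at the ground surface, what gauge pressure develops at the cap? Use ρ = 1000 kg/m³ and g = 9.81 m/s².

P ≈ 283 kPa

Head above the cap: Δh = 389.31 − 360.48 = 28.83 m.
P = ρgΔh = 1000 × 9.81 × 28.83 = 282822 Pa ≈ 283 kPa.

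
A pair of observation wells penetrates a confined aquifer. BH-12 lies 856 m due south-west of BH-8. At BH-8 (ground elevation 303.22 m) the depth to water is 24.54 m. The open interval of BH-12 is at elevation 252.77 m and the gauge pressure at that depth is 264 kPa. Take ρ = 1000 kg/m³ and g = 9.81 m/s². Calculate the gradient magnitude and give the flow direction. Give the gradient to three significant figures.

Total head at BH-8: h = 303.22 − 24.54 = 278.68 m.
Pressure head at BH-12: ψ = P/(ρg) = 264×1000 / (1000 × 9.81) = 26.91 m.
Total head at BH-12: h = z + ψ = 252.77 + 26.91 = 279.68 m.
Head difference: h(BH-8) − h(BH-12) = 278.68 − 279.68 = -1.00 m.
Hydraulic gradient: i = |Δh| / L = 1.00 / 856 = 0.00117.
Flow is from higher to lower head: from BH-12 toward BH-8, i.e. toward the north-east.

i ≈ 0.00117; groundwater flows toward the north-east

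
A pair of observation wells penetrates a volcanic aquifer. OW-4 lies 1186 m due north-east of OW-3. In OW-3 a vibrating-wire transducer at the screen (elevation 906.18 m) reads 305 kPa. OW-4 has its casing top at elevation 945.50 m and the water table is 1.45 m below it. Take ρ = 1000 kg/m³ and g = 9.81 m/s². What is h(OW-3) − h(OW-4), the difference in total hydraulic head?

Δh ≈ -6.78 m

Pressure head at OW-3: ψ = P/(ρg) = 305×1000 / (1000 × 9.81) = 31.09 m.
Total head at OW-3: h = z + ψ = 906.18 + 31.09 = 937.27 m.
Total head at OW-4: h = 945.50 − 1.45 = 944.05 m.
Head difference: h(OW-3) − h(OW-4) = 937.27 − 944.05 = -6.78 m.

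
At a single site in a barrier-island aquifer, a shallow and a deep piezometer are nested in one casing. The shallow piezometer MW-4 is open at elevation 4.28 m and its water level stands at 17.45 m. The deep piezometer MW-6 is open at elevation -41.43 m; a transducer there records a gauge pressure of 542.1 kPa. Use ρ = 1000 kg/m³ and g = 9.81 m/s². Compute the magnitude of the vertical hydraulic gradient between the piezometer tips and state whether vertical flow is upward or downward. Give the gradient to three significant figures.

Total head at MW-4: h = 17.45 m (water level in the standpipe).
Pressure head at MW-6: ψ = P/(ρg) = 542.1×1000 / (1000 × 9.81) = 55.26 m.
Total head at MW-6: h = z + ψ = -41.43 + 55.26 = 13.83 m.
Δh = h(MW-4) − h(MW-6) = 17.45 − 13.83 = 3.62 m.
Vertical separation Δz = 4.28 − (-41.43) = 45.71 m.
|i_v| = |Δh| / Δz = 3.62 / 45.71 = 0.0792.
Head is higher in the shallow piezometer, so vertical flow is downward (recharge condition).

|i_v| ≈ 0.0792; vertical flow is downward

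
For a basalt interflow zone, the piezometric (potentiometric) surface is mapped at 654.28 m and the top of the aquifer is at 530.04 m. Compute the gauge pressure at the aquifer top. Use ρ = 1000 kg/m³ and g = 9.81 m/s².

Pressure head at the aquifer top: ψ = h − z = 654.28 − 530.04 = 124.24 m.
P = ρgψ = 1000 × 9.81 × 124.24 = 1218794 Pa ≈ 1220 kPa.

P ≈ 1220 kPa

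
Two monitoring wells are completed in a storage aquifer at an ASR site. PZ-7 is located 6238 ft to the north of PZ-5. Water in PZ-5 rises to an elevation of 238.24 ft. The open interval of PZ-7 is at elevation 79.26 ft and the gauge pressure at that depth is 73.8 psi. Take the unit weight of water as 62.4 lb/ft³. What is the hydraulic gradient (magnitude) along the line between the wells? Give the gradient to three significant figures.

i ≈ 0.00182

Total head at PZ-5: h = 238.24 ft (water level in the piezometer is the total head).
Pressure head at PZ-7: ψ = 144·P/γ = 144 × 73.8 / 62.4 = 170.31 ft.
Total head at PZ-7: h = z + ψ = 79.26 + 170.31 = 249.57 ft.
Head difference: h(PZ-5) − h(PZ-7) = 238.24 − 249.57 = -11.33 ft.
Hydraulic gradient: i = |Δh| / L = 11.33 / 6238 = 0.00182.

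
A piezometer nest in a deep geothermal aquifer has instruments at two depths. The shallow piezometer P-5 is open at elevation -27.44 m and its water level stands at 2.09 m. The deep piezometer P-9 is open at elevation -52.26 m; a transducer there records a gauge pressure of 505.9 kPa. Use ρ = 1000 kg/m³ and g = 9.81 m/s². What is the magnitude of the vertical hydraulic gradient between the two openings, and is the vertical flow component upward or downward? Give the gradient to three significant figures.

Total head at P-5: h = 2.09 m (water level in the standpipe).
Pressure head at P-9: ψ = P/(ρg) = 505.9×1000 / (1000 × 9.81) = 51.57 m.
Total head at P-9: h = z + ψ = -52.26 + 51.57 = -0.69 m.
Δh = h(P-5) − h(P-9) = 2.09 − (-0.69) = 2.78 m.
Vertical separation Δz = -27.44 − (-52.26) = 24.82 m.
|i_v| = |Δh| / Δz = 2.78 / 24.82 = 0.112.
Head is higher in the shallow piezometer, so vertical flow is downward (recharge condition).

|i_v| ≈ 0.112; vertical flow is downward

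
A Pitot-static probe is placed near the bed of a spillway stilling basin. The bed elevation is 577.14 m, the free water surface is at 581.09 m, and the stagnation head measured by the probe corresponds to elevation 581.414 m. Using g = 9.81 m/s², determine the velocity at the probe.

v ≈ 2.52 m/s

Near the bed, under hydrostatic conditions, the piezometric head (z + ψ) equals the free-surface elevation, 581.09 m.
Velocity head = total − piezometric = 581.414 − 581.09 = 0.324 m.
v = √(2g·h_v) = √(2 × 9.81 × 0.324) = 2.52 m/s.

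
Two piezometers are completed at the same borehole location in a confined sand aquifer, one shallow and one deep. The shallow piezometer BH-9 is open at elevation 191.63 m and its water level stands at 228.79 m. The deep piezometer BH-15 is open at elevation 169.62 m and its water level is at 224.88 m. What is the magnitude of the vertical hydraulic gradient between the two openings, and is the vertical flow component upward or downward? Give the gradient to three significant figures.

Total head at BH-9: h = 228.79 m (water level in the standpipe).
Total head at BH-15: h = 224.88 m.
Δh = h(BH-9) − h(BH-15) = 228.79 − 224.88 = 3.91 m.
Vertical separation Δz = 191.63 − 169.62 = 22.01 m.
|i_v| = |Δh| / Δz = 3.91 / 22.01 = 0.178.
Head is higher in the shallow piezometer, so vertical flow is downward (recharge condition).

|i_v| ≈ 0.178; vertical flow is downward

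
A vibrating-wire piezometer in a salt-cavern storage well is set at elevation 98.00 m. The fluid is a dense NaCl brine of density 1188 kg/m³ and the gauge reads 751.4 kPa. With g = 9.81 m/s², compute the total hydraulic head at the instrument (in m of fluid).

ψ = P/(ρg) = 751.4×1000 / (1188 × 9.81) = 64.47 m.
h = z + ψ = 98.00 + 64.47 = 162.47 m.

h ≈ 162.47 m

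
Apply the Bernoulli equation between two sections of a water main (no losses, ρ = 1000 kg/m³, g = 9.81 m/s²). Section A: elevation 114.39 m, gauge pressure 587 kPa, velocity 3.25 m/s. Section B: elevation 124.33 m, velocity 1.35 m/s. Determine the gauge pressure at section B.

P₂ ≈ 494 kPa

Pressure head at A: ψ₁ = P₁/(ρg) = 587×1000 / (1000 × 9.81) = 59.84 m.
Velocity heads: v₁²/2g = 3.25²/19.62 = 0.538 m; v₂²/2g = 1.35²/19.62 = 0.093 m.
Total head H = z₁ + ψ₁ + v₁²/2g = 114.39 + 59.84 + 0.538 = 174.77 m.
ψ₂ = H − z₂ − v₂²/2g = 174.77 − 124.33 − 0.093 = 50.35 m.
P₂ = ρgψ₂ = 1000 × 9.81 × 50.35 ≈ 494 kPa.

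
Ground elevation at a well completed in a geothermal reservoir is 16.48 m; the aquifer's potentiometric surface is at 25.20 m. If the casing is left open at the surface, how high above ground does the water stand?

Water rises to the potentiometric surface, so the rise above ground = 25.20 − 16.48 = 8.72 m.

≈ 8.72 m above ground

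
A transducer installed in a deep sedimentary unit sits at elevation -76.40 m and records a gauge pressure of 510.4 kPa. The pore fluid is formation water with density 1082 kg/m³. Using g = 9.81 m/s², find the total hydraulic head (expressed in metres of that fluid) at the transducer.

h ≈ -28.31 m

ψ = P/(ρg) = 510.4×1000 / (1082 × 9.81) = 48.09 m.
h = z + ψ = -76.40 + 48.09 = -28.31 m.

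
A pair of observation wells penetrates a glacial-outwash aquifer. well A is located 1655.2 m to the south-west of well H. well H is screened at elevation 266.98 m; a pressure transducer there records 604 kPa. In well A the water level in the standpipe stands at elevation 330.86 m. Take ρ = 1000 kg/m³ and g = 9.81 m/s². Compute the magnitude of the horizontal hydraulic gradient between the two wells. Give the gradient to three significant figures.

i ≈ 0.00140

Pressure head at well H: ψ = P/(ρg) = 604×1000 / (1000 × 9.81) = 61.57 m.
Total head at well H: h = z + ψ = 266.98 + 61.57 = 328.55 m.
Total head at well A: h = 330.86 m (water level in the piezometer is the total head).
Head difference: h(well H) − h(well A) = 328.55 − 330.86 = -2.31 m.
Hydraulic gradient: i = |Δh| / L = 2.31 / 1655.2 = 0.00140.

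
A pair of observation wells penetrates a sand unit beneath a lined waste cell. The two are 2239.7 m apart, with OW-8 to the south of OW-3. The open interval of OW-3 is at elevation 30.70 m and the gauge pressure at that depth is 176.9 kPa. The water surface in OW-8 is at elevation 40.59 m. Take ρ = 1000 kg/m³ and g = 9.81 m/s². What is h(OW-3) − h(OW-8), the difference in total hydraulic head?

Δh ≈ 8.14 m

Pressure head at OW-3: ψ = P/(ρg) = 176.9×1000 / (1000 × 9.81) = 18.03 m.
Total head at OW-3: h = z + ψ = 30.70 + 18.03 = 48.73 m.
Total head at OW-8: h = 40.59 m (water level in the piezometer is the total head).
Head difference: h(OW-3) − h(OW-8) = 48.73 − 40.59 = 8.14 m.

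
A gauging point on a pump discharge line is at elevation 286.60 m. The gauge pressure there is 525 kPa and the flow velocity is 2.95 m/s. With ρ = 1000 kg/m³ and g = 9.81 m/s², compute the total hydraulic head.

h ≈ 340.56 m

Pressure head ψ = P/(ρg) = 525×1000 / (1000 × 9.81) = 53.52 m.
Velocity head = v²/(2g) = 2.95² / (2 × 9.81) = 0.444 m.
h = z + ψ + v²/(2g) = 286.60 + 53.52 + 0.444 = 340.56 m.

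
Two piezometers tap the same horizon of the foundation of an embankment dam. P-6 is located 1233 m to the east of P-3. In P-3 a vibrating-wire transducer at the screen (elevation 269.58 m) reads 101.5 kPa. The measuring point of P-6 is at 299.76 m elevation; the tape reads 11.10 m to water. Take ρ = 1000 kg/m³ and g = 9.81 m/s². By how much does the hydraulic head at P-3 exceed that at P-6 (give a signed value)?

Pressure head at P-3: ψ = P/(ρg) = 101.5×1000 / (1000 × 9.81) = 10.35 m.
Total head at P-3: h = z + ψ = 269.58 + 10.35 = 279.93 m.
Total head at P-6: h = 299.76 − 11.10 = 288.66 m.
Head difference: h(P-3) − h(P-6) = 279.93 − 288.66 = -8.73 m.

Δh ≈ -8.73 m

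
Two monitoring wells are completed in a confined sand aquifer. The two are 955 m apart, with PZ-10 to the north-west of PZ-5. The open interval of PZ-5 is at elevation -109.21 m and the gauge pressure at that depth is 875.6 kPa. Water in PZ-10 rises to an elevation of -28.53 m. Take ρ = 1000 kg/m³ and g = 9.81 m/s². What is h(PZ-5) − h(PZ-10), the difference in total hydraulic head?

Pressure head at PZ-5: ψ = P/(ρg) = 875.6×1000 / (1000 × 9.81) = 89.26 m.
Total head at PZ-5: h = z + ψ = -109.21 + 89.26 = -19.95 m.
Total head at PZ-10: h = -28.53 m (water level in the piezometer is the total head).
Head difference: h(PZ-5) − h(PZ-10) = -19.95 − (-28.53) = 8.58 m.

Δh ≈ 8.58 m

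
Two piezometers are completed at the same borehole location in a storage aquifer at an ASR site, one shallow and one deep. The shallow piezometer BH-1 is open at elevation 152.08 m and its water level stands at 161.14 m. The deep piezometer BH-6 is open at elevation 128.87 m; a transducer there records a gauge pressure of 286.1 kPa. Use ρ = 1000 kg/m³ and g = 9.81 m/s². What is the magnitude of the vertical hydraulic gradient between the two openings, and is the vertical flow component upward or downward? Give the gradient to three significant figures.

Total head at BH-1: h = 161.14 m (water level in the standpipe).
Pressure head at BH-6: ψ = P/(ρg) = 286.1×1000 / (1000 × 9.81) = 29.16 m.
Total head at BH-6: h = z + ψ = 128.87 + 29.16 = 158.03 m.
Δh = h(BH-1) − h(BH-6) = 161.14 − 158.03 = 3.11 m.
Vertical separation Δz = 152.08 − 128.87 = 23.21 m.
|i_v| = |Δh| / Δz = 3.11 / 23.21 = 0.134.
Head is higher in the shallow piezometer, so vertical flow is downward (recharge condition).

|i_v| ≈ 0.134; vertical flow is downward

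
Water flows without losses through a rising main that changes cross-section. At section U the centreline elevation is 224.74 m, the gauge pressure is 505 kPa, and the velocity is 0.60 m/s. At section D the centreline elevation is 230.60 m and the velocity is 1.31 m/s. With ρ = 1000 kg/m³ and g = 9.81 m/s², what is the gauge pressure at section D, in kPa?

Pressure head at U: ψ₁ = P₁/(ρg) = 505×1000 / (1000 × 9.81) = 51.48 m.
Velocity heads: v₁²/2g = 0.60²/19.62 = 0.018 m; v₂²/2g = 1.31²/19.62 = 0.087 m.
Total head H = z₁ + ψ₁ + v₁²/2g = 224.74 + 51.48 + 0.018 = 276.24 m.
ψ₂ = H − z₂ − v₂²/2g = 276.24 − 230.60 − 0.087 = 45.55 m.
P₂ = ρgψ₂ = 1000 × 9.81 × 45.55 ≈ 447 kPa.

P₂ ≈ 447 kPa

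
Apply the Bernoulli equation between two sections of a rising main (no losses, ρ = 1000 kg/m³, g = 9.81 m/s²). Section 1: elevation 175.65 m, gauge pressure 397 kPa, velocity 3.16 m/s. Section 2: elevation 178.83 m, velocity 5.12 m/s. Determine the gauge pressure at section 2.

P₂ ≈ 358 kPa

Pressure head at 1: ψ₁ = P₁/(ρg) = 397×1000 / (1000 × 9.81) = 40.47 m.
Velocity heads: v₁²/2g = 3.16²/19.62 = 0.509 m; v₂²/2g = 5.12²/19.62 = 1.336 m.
Total head H = z₁ + ψ₁ + v₁²/2g = 175.65 + 40.47 + 0.509 = 216.63 m.
ψ₂ = H − z₂ − v₂²/2g = 216.63 − 178.83 − 1.336 = 36.46 m.
P₂ = ρgψ₂ = 1000 × 9.81 × 36.46 ≈ 358 kPa.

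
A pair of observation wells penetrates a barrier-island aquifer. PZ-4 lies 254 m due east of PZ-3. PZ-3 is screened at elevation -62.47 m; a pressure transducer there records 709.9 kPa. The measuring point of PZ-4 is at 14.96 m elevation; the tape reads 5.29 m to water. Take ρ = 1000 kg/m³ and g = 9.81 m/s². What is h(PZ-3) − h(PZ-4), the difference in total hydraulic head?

Pressure head at PZ-3: ψ = P/(ρg) = 709.9×1000 / (1000 × 9.81) = 72.36 m.
Total head at PZ-3: h = z + ψ = -62.47 + 72.36 = 9.89 m.
Total head at PZ-4: h = 14.96 − 5.29 = 9.67 m.
Head difference: h(PZ-3) − h(PZ-4) = 9.89 − 9.67 = 0.22 m.

Δh ≈ 0.22 m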